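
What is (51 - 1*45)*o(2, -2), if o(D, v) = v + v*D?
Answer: -36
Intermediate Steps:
o(D, v) = v + D*v
(51 - 1*45)*o(2, -2) = (51 - 1*45)*(-2*(1 + 2)) = (51 - 45)*(-2*3) = 6*(-6) = -36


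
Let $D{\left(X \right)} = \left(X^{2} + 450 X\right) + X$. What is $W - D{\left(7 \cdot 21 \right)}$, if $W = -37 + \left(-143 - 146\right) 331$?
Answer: $-183602$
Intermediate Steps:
$W = -95696$ ($W = -37 - 95659 = -95696$)
$D{\left(X \right)} = X^{2} + 451 X$
$W - D{\left(7 \cdot 21 \right)} = -95696 - 7 \cdot 21 \left(451 + 7 \cdot 21\right) = -95696 - 147 \left(451 + 147\right) = -95696 - 147 \cdot 598 = -95696 - 87906 = -183602$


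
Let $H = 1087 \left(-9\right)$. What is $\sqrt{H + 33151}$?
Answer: $2 \sqrt{5842} \approx 152.87$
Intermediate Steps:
$H = -9783$
$\sqrt{H + 33151} = \sqrt{-9783 + 33151} = \sqrt{23368} = 2 \sqrt{5842}$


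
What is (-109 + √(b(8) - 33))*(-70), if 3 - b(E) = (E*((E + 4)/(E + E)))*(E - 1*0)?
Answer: 7630 - 70*I*√78 ≈ 7630.0 - 618.22*I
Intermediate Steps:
b(E) = 3 - E*(2 + E/2) (b(E) = 3 - E*((E + 4)/(E + E))*(E - 1*0) = 3 - E*((4 + E)/((2*E)))*(E + 0) = 3 - E*((4 + E)*(1/(2*E)))*E = 3 - E*((4 + E)/(2*E))*E = 3 - (2 + E/2)*E = 3 - E*(2 + E/2))
(-109 + √(b(8) - 33))*(-70) = (-109 + √((3 - 2*8 - ½*8²) - 33))*(-70) = (-109 + √((3 - 16 - ½*64) - 33))*(-70) = (-109 + √((3 - 16 - 32) - 33))*(-70) = (-109 + √(-45 - 33))*(-70) = (-109 + √(-78))*(-70) = (-109 + I*√78)*(-70) = 7630 - 70*I*√78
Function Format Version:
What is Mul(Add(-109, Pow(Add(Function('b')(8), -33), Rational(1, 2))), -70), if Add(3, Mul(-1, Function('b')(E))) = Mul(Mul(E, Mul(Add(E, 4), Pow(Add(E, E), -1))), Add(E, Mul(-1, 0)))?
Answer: Add(7630, Mul(-70, I, Pow(78, Rational(1, 2)))) ≈ Add(7630.0, Mul(-618.22, I))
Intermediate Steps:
Function('b')(E) = Add(3, Mul(-1, E, Add(2, Mul(Rational(1, 2), E)))) (Function('b')(E) = Add(3, Mul(-1, Mul(Mul(E, Mul(Add(E, 4), Pow(Add(E, E), -1))), Add(E, Mul(-1, 0))))) = Add(3, Mul(-1, Mul(Mul(E, Mul(Add(4, E), Pow(Mul(2, E), -1))), Add(E, 0)))) = Add(3, Mul(-1, Mul(Mul(E, Mul(Add(4, E), Mul(Rational(1, 2), Pow(E, -1)))), E))) = Add(3, Mul(-1, Mul(Mul(E, Mul(Rational(1, 2), Pow(E, -1), Add(4, E))), E))) = Add(3, Mul(-1, Mul(Add(2, Mul(Rational(1, 2), E)), E))) = Add(3, Mul(-1, Mul(E, Add(2, Mul(Rational(1, 2), E))))) = Add(3, Mul(-1, E, Add(2, Mul(Rational(1, 2), E)))))
Mul(Add(-109, Pow(Add(Function('b')(8), -33), Rational(1, 2))), -70) = Mul(Add(-109, Pow(Add(Add(3, Mul(-2, 8), Mul(Rational(-1, 2), Pow(8, 2))), -33), Rational(1, 2))), -70) = Mul(Add(-109, Pow(Add(Add(3, -16, Mul(Rational(-1, 2), 64)), -33), Rational(1, 2))), -70) = Mul(Add(-109, Pow(Add(Add(3, -16, -32), -33), Rational(1, 2))), -70) = Mul(Add(-109, Pow(Add(-45, -33), Rational(1, 2))), -70) = Mul(Add(-109, Pow(-78, Rational(1, 2))), -70) = Mul(Add(-109, Mul(I, Pow(78, Rational(1, 2)))), -70) = Add(7630, Mul(-70, I, Pow(78, Rational(1, 2))))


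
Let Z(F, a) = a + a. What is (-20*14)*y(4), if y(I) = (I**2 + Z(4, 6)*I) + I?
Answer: -19040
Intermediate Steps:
Z(F, a) = 2*a
y(I) = I**2 + 13*I (y(I) = (I**2 + (2*6)*I) + I = (I**2 + 12*I) + I = I**2 + 13*I)
(-20*14)*y(4) = (-20*14)*(4*(13 + 4)) = -1120*17 = -280*68 = -19040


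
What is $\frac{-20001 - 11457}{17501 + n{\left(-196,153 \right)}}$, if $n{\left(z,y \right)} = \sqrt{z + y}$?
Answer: $- \frac{6401703}{3561454} + \frac{15729 i \sqrt{43}}{153142522} \approx -1.7975 + 0.0006735 i$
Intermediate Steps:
$n{\left(z,y \right)} = \sqrt{y + z}$
$\frac{-20001 - 11457}{17501 + n{\left(-196,153 \right)}} = \frac{-20001 - 11457}{17501 + \sqrt{153 - 196}} = - \frac{31458}{17501 + \sqrt{-43}} = - \frac{31458}{17501 + i \sqrt{43}}$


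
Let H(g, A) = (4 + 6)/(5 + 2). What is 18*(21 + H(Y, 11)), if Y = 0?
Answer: 2826/7 ≈ 403.71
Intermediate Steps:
H(g, A) = 10/7
18*(21 + H(Y, 11)) = 18*(21 + 10/7) = 18*(157/7) = 2826/7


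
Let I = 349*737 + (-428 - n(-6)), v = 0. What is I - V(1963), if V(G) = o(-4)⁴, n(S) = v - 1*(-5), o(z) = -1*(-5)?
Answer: 256155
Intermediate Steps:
o(z) = 5
n(S) = 5 (n(S) = 0 - 1*(-5) = 0 + 5 = 5)
V(G) = 625 (V(G) = 5⁴ = 625)
I = 256780 (I = 349*737 + (-428 - 1*5) = 257213 + (-428 - 5) = 257213 - 433 = 256780)
I - V(1963) = 256780 - 1*625 = 256780 - 625 = 256155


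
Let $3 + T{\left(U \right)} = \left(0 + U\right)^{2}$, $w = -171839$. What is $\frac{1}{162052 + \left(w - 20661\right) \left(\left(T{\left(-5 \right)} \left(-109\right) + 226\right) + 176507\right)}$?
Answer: $- \frac{1}{33559325448} \approx -2.9798 \cdot 10^{-11}$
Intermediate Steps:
$T{\left(U \right)} = -3 + U^{2}$ ($T{\left(U \right)} = -3 + \left(0 + U\right)^{2} = -3 + U^{2}$)
$\frac{1}{162052 + \left(w - 20661\right) \left(\left(T{\left(-5 \right)} \left(-109\right) + 226\right) + 176507\right)} = \frac{1}{162052 + \left(-171839 - 20661\right) \left(\left(\left(-3 + \left(-5\right)^{2}\right) \left(-109\right) + 226\right) + 176507\right)} = \frac{1}{162052 - 192500 \left(\left(\left(-3 + 25\right) \left(-109\right) + 226\right) + 176507\right)} = \frac{1}{162052 - 192500 \left(\left(22 \left(-109\right) + 226\right) + 176507\right)} = \frac{1}{162052 - 192500 \left(\left(-2398 + 226\right) + 176507\right)} = \frac{1}{162052 - 192500 \left(-2172 + 176507\right)} = \frac{1}{162052 - 33559487500} = \frac{1}{-33559325448} = - \frac{1}{33559325448}$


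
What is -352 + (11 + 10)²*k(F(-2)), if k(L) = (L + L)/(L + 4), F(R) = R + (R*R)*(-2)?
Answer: 1118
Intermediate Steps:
F(R) = R - 2*R² (F(R) = R + R²*(-2) = R - 2*R²)
k(L) = 2*L/(4 + L) (k(L) = (2*L)/(4 + L) = 2*L/(4 + L))
-352 + (11 + 10)²*k(F(-2)) = -352 + (11 + 10)²*(2*(-2*(1 - 2*(-2)))/(4 - 2*(1 - 2*(-2)))) = -352 + 21²*(2*(-2*(1 + 4))/(4 - 2*(1 + 4))) = -352 + 441*(2*(-2*5)/(4 - 2*5)) = -352 + 441*(2*(-10)/(4 - 10)) = -352 + 441*(2*(-10)/(-6)) = -352 + 441*(2*(-10)*(-⅙)) = -352 + 441*(10/3) = -352 + 1470 = 1118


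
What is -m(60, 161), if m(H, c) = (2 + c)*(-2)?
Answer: 326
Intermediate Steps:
m(H, c) = -4 - 2*c
-m(60, 161) = -(-4 - 2*161) = -(-4 - 322) = -1*(-326) = 326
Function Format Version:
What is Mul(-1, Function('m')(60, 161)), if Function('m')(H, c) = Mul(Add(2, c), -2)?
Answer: 326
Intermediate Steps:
Function('m')(H, c) = Add(-4, Mul(-2, c))
Mul(-1, Function('m')(60, 161)) = Mul(-1, Add(-4, Mul(-2, 161))) = Mul(-1, Add(-4, -322)) = Mul(-1, -326) = 326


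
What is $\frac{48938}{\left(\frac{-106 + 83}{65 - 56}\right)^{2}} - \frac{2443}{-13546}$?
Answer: $\frac{53697338335}{7165834} \approx 7493.5$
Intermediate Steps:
$\frac{48938}{\left(\frac{-106 + 83}{65 - 56}\right)^{2}} - \frac{2443}{-13546} = \frac{48938}{\left(- \frac{23}{9}\right)^{2}} - - \frac{2443}{13546} = \frac{48938}{\left(\left(-23\right) \frac{1}{9}\right)^{2}} + \frac{2443}{13546} = \frac{48938}{\left(- \frac{23}{9}\right)^{2}} + \frac{2443}{13546} = \frac{48938}{\frac{529}{81}} + \frac{2443}{13546} = 48938 \cdot \frac{81}{529} + \frac{2443}{13546} = \frac{3963978}{529} + \frac{2443}{13546} = \frac{53697338335}{7165834}$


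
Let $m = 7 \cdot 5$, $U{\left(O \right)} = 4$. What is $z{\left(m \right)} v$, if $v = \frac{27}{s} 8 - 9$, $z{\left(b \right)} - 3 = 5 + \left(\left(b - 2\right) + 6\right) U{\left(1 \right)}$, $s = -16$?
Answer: $-3690$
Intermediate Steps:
$m = 35$
$z{\left(b \right)} = 24 + 4 b$ ($z{\left(b \right)} = 3 + \left(5 + \left(\left(b - 2\right) + 6\right) 4\right) = 3 + \left(5 + \left(\left(-2 + b\right) + 6\right) 4\right) = 3 + \left(5 + \left(4 + b\right) 4\right) = 3 + \left(5 + \left(16 + 4 b\right)\right) = 3 + \left(21 + 4 b\right) = 24 + 4 b$)
$v = - \frac{45}{2}$ ($v = \frac{27}{-16} \cdot 8 - 9 = 27 \left(- \frac{1}{16}\right) 8 - 9 = \left(- \frac{27}{16}\right) 8 - 9 = - \frac{27}{2} - 9 = - \frac{45}{2} \approx -22.5$)
$z{\left(m \right)} v = \left(24 + 4 \cdot 35\right) \left(- \frac{45}{2}\right) = \left(24 + 140\right) \left(- \frac{45}{2}\right) = 164 \left(- \frac{45}{2}\right) = -3690$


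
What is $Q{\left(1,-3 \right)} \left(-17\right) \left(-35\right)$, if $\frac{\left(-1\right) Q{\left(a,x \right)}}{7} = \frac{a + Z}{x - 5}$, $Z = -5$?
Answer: $- \frac{4165}{2} \approx -2082.5$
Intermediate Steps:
$Q{\left(a,x \right)} = - \frac{7 \left(-5 + a\right)}{-5 + x}$ ($Q{\left(a,x \right)} = - 7 \frac{a - 5}{x - 5} = - 7 \frac{-5 + a}{-5 + x} = - \frac{7 \left(-5 + a\right)}{-5 + x}$)
$Q{\left(1,-3 \right)} \left(-17\right) \left(-35\right) = \frac{7 \left(5 - 1\right)}{-5 - 3} \left(-17\right) \left(-35\right) = \frac{7 \left(5 - 1\right)}{-8} \left(-17\right) \left(-35\right) = 7 \left(- \frac{1}{8}\right) 4 \left(-17\right) \left(-35\right) = \left(- \frac{7}{2}\right) \left(-17\right) \left(-35\right) = \frac{119}{2} \left(-35\right) = - \frac{4165}{2}$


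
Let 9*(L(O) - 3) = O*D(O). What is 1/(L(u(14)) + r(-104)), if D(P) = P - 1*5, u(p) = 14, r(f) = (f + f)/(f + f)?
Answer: 1/18 ≈ 0.055556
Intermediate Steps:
r(f) = 1 (r(f) = (2*f)/((2*f)) = (2*f)*(1/(2*f)) = 1)
D(P) = -5 + P (D(P) = P - 5 = -5 + P)
L(O) = 3 + O*(-5 + O)/9 (L(O) = 3 + (O*(-5 + O))/9 = 3 + O*(-5 + O)/9)
1/(L(u(14)) + r(-104)) = 1/((3 + (⅑)*14*(-5 + 14)) + 1) = 1/((3 + (⅑)*14*9) + 1) = 1/((3 + 14) + 1) = 1/(17 + 1) = 1/18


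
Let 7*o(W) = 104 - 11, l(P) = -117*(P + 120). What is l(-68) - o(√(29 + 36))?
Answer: -42681/7 ≈ -6097.3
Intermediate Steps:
l(P) = -14040 - 117*P (l(P) = -117*(120 + P) = -14040 - 117*P)
o(W) = 93/7 (o(W) = (104 - 11)/7 = (⅐)*93 = 93/7)
l(-68) - o(√(29 + 36)) = (-14040 - 117*(-68)) - 1*93/7 = (-14040 + 7956) - 93/7 = -6084 - 93/7 = -42681/7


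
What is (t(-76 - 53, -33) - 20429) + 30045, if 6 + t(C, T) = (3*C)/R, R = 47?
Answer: 451283/47 ≈ 9601.8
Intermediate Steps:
t(C, T) = -6 + 3*C/47 (t(C, T) = -6 + (3*C)/47 = -6 + (3*C)*(1/47) = -6 + 3*C/47)
(t(-76 - 53, -33) - 20429) + 30045 = ((-6 + 3*(-76 - 53)/47) - 20429) + 30045 = ((-6 + (3/47)*(-129)) - 20429) + 30045 = ((-6 - 387/47) - 20429) + 30045 = (-669/47 - 20429) + 30045 = -960832/47 + 30045 = 451283/47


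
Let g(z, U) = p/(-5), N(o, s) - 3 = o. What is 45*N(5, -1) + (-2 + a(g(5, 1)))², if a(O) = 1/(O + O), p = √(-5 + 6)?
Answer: 1521/4 ≈ 380.25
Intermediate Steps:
N(o, s) = 3 + o
p = 1 (p = √1 = 1)
g(z, U) = -⅕ (g(z, U) = 1/(-5) = 1*(-⅕) = -⅕)
a(O) = 1/(2*O)
45*N(5, -1) + (-2 + a(g(5, 1)))² = 45*(3 + 5) + (-2 + 1/(2*(-⅕)))² = 45*8 + (-2 + (½)*(-5))² = 360 + (-2 - 5/2)² = 360 + (-9/2)² = 360 + 81/4 = 1521/4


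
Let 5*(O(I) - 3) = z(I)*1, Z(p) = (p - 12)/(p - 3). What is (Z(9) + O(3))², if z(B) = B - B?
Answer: 25/4 ≈ 6.2500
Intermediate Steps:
Z(p) = (-12 + p)/(-3 + p)
z(B) = 0
O(I) = 3 (O(I) = 3 + (0*1)/5 = 3 + (⅕)*0 = 3 + 0 = 3)
(Z(9) + O(3))² = ((-12 + 9)/(-3 + 9) + 3)² = (-3/6 + 3)² = ((⅙)*(-3) + 3)² = (-½ + 3)² = (5/2)² = 25/4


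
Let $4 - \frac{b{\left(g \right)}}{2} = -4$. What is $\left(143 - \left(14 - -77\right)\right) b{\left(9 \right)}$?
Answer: $832$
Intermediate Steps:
$b{\left(g \right)} = 16$ ($b{\left(g \right)} = 8 - -8 = 8 + 8 = 16$)
$\left(143 - \left(14 - -77\right)\right) b{\left(9 \right)} = \left(143 - \left(14 - -77\right)\right) 16 = \left(143 - 91\right) 16 = 52 \cdot 16 = 832$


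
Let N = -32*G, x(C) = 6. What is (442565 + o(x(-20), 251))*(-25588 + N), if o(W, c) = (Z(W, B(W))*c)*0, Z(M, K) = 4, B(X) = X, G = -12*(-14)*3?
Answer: -18462041540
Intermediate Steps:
G = 504 (G = 168*3 = 504)
N = -16128 (N = -32*504 = -16128)
o(W, c) = 0 (o(W, c) = (4*c)*0 = 0)
(442565 + o(x(-20), 251))*(-25588 + N) = (442565 + 0)*(-25588 - 16128) = 442565*(-41716) = -18462041540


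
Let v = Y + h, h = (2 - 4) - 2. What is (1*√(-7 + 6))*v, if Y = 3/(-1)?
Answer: -7*I ≈ -7.0*I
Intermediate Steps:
Y = -3 (Y = -1*3 = -3)
h = -4 (h = -2 - 2 = -4)
v = -7 (v = -3 - 4 = -7)
(1*√(-7 + 6))*v = (1*√(-7 + 6))*(-7) = (1*√(-1))*(-7) = (1*I)*(-7) = I*(-7) = -7*I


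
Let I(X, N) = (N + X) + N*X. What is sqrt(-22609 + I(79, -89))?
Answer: 5*I*sqrt(1186) ≈ 172.19*I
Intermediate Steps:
I(X, N) = N + X + N*X
sqrt(-22609 + I(79, -89)) = sqrt(-22609 + (-89 + 79 - 89*79)) = sqrt(-22609 + (-89 + 79 - 7031)) = sqrt(-22609 - 7041) = sqrt(-29650) = 5*I*sqrt(1186)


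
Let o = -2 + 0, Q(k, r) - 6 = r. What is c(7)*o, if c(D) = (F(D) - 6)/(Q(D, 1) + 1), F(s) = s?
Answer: -¼ ≈ -0.25000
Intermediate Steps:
Q(k, r) = 6 + r
o = -2
c(D) = -¾ + D/8 (c(D) = (D - 6)/((6 + 1) + 1) = (-6 + D)/(7 + 1) = (-6 + D)/8 = (-6 + D)*(⅛) = -¾ + D/8)
c(7)*o = (-¾ + (⅛)*7)*(-2) = (-¾ + 7/8)*(-2) = (⅛)*(-2) = -¼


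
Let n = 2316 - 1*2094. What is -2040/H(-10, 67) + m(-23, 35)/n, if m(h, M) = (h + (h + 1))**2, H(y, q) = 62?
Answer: -54555/2294 ≈ -23.782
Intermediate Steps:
m(h, M) = (1 + 2*h)**2 (m(h, M) = (h + (1 + h))**2 = (1 + 2*h)**2)
n = 222 (n = 2316 - 2094 = 222)
-2040/H(-10, 67) + m(-23, 35)/n = -2040/62 + (1 + 2*(-23))**2/222 = -2040*1/62 + (1 - 46)**2*(1/222) = -1020/31 + (-45)**2*(1/222) = -1020/31 + 2025*(1/222) = -1020/31 + 675/74 = -54555/2294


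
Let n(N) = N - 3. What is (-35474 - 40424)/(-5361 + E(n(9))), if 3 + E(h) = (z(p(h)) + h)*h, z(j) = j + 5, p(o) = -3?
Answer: 37949/2658 ≈ 14.277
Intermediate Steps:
n(N) = -3 + N
z(j) = 5 + j
E(h) = -3 + h*(2 + h) (E(h) = -3 + ((5 - 3) + h)*h = -3 + (2 + h)*h = -3 + h*(2 + h))
(-35474 - 40424)/(-5361 + E(n(9))) = (-35474 - 40424)/(-5361 + (-3 + (-3 + 9)**2 + 2*(-3 + 9))) = -75898/(-5361 + (-3 + 6**2 + 2*6)) = -75898/(-5361 + (-3 + 36 + 12)) = -75898/(-5361 + 45) = -75898/(-5316) = -75898*(-1/5316) = 37949/2658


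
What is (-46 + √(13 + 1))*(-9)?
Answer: 414 - 9*√14 ≈ 380.33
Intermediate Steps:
(-46 + √(13 + 1))*(-9) = (-46 + √14)*(-9) = 414 - 9*√14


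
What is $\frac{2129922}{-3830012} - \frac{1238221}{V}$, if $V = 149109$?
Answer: $- \frac{2529995914075}{285544629654} \approx -8.8602$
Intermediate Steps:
$\frac{2129922}{-3830012} - \frac{1238221}{V} = \frac{2129922}{-3830012} - \frac{1238221}{149109} = 2129922 \left(- \frac{1}{3830012}\right) - \frac{1238221}{149109} = - \frac{1064961}{1915006} - \frac{1238221}{149109} = - \frac{2529995914075}{285544629654}$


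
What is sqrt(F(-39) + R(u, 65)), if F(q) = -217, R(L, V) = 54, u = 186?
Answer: I*sqrt(163) ≈ 12.767*I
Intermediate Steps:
sqrt(F(-39) + R(u, 65)) = sqrt(-217 + 54) = sqrt(-163) = I*sqrt(163)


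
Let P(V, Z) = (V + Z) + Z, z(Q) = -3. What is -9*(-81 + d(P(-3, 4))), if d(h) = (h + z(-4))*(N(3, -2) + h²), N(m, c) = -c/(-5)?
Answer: 1431/5 ≈ 286.20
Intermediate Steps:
N(m, c) = c/5 (N(m, c) = -c*(-1)/5 = -(-1)*c/5 = c/5)
P(V, Z) = V + 2*Z
d(h) = (-3 + h)*(-⅖ + h²) (d(h) = (h - 3)*((⅕)*(-2) + h²) = (-3 + h)*(-⅖ + h²))
-9*(-81 + d(P(-3, 4))) = -9*(-81 + (6/5 + (-3 + 2*4)³ - 3*(-3 + 2*4)² - 2*(-3 + 2*4)/5)) = -9*(-81 + (6/5 + (-3 + 8)³ - 3*(-3 + 8)² - 2*(-3 + 8)/5)) = -9*(-81 + (6/5 + 5³ - 3*5² - ⅖*5)) = -9*(-81 + (6/5 + 125 - 3*25 - 2)) = -9*(-81 + (6/5 + 125 - 75 - 2)) = -9*(-81 + 246/5) = -9*(-159/5) = 1431/5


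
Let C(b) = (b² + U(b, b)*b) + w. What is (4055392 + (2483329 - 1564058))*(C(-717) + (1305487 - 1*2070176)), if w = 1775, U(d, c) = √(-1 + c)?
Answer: -1237820520975 - 3566833371*I*√718 ≈ -1.2378e+12 - 9.5575e+10*I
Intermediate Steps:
C(b) = 1775 + b² + b*√(-1 + b) (C(b) = (b² + √(-1 + b)*b) + 1775 = (b² + b*√(-1 + b)) + 1775 = 1775 + b² + b*√(-1 + b))
(4055392 + (2483329 - 1564058))*(C(-717) + (1305487 - 1*2070176)) = (4055392 + (2483329 - 1564058))*((1775 + (-717)² - 717*√(-1 - 717)) + (1305487 - 1*2070176)) = (4055392 + 919271)*((1775 + 514089 - 717*I*√718) + (1305487 - 2070176)) = 4974663*((1775 + 514089 - 717*I*√718) - 764689) = 4974663*((515864 - 717*I*√718) - 764689) = 4974663*(-248825 - 717*I*√718) = -1237820520975 - 3566833371*I*√718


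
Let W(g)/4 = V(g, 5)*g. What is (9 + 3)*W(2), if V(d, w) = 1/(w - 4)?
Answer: 96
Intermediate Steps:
V(d, w) = 1/(-4 + w)
W(g) = 4*g (W(g) = 4*(g/(-4 + 5)) = 4*(g/1) = 4*(1*g) = 4*g)
(9 + 3)*W(2) = (9 + 3)*(4*2) = 12*8 = 96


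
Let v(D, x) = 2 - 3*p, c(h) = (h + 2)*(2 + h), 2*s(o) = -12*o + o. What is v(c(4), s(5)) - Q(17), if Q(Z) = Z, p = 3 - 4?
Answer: -12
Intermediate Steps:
s(o) = -11*o/2 (s(o) = (-12*o + o)/2 = (-11*o)/2 = -11*o/2)
p = -1
c(h) = (2 + h)² (c(h) = (2 + h)*(2 + h) = (2 + h)²)
v(D, x) = 5 (v(D, x) = 2 - 3*(-1) = 2 + 3 = 5)
v(c(4), s(5)) - Q(17) = 5 - 1*17 = 5 - 17 = -12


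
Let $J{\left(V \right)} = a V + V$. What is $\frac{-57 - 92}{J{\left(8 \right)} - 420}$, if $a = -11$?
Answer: $\frac{149}{500} \approx 0.298$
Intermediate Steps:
$J{\left(V \right)} = - 10 V$ ($J{\left(V \right)} = - 11 V + V = - 10 V$)
$\frac{-57 - 92}{J{\left(8 \right)} - 420} = \frac{-57 - 92}{\left(-10\right) 8 - 420} = - \frac{149}{-80 - 420} = - \frac{149}{-500} = \left(-149\right) \left(- \frac{1}{500}\right) = \frac{149}{500}$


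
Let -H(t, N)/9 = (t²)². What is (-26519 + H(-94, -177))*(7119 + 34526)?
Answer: -29263965779035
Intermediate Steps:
H(t, N) = -9*t⁴
(-26519 + H(-94, -177))*(7119 + 34526) = (-26519 - 9*(-94)⁴)*(7119 + 34526) = (-26519 - 9*78074896)*41645 = (-26519 - 702674064)*41645 = -702700583*41645 = -29263965779035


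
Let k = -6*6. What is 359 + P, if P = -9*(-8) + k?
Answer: 395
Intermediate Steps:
k = -36
P = 36 (P = -9*(-8) - 36 = 72 - 36 = 36)
359 + P = 359 + 36 = 395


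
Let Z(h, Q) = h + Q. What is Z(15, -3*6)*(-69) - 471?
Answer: -264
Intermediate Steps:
Z(h, Q) = Q + h
Z(15, -3*6)*(-69) - 471 = (-3*6 + 15)*(-69) - 471 = (-18 + 15)*(-69) - 471 = -3*(-69) - 471 = 207 - 471 = -264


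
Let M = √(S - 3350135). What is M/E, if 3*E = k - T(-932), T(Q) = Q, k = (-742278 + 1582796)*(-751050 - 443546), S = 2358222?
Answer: -3*I*√991913/1004079439796 ≈ -2.9757e-9*I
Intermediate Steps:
k = -1004079440728 (k = 840518*(-1194596) = -1004079440728)
E = -1004079439796/3 (E = (-1004079440728 - 1*(-932))/3 = (-1004079440728 + 932)/3 = (⅓)*(-1004079439796) = -1004079439796/3 ≈ -3.3469e+11)
M = I*√991913 (M = √(2358222 - 3350135) = √(-991913) = I*√991913 ≈ 995.95*I)
M/E = (I*√991913)/(-1004079439796/3) = (I*√991913)*(-3/1004079439796) = -3*I*√991913/1004079439796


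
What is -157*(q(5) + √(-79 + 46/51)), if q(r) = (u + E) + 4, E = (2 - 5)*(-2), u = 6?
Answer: -2512 - 157*I*√203133/51 ≈ -2512.0 - 1387.5*I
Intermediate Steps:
E = 6 (E = -3*(-2) = 6)
q(r) = 16 (q(r) = (6 + 6) + 4 = 12 + 4 = 16)
-157*(q(5) + √(-79 + 46/51)) = -157*(16 + √(-79 + 46/51)) = -157*(16 + √(-3983/51)) = -157*(16 + I*√203133/51) = -2512 - 157*I*√203133/51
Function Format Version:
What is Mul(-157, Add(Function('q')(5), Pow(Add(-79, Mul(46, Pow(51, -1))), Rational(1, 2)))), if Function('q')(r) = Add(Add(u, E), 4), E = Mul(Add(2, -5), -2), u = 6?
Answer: Add(-2512, Mul(Rational(-157, 51), I, Pow(203133, Rational(1, 2)))) ≈ Add(-2512.0, Mul(-1387.5, I))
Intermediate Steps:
E = 6 (E = Mul(-3, -2) = 6)
Function('q')(r) = 16 (Function('q')(r) = Add(Add(6, 6), 4) = Add(12, 4) = 16)
Mul(-157, Add(Function('q')(5), Pow(Add(-79, Mul(46, Pow(51, -1))), Rational(1, 2)))) = Mul(-157, Add(16, Pow(Add(-79, Mul(46, Pow(51, -1))), Rational(1, 2)))) = Mul(-157, Add(16, Pow(Add(-79, Mul(46, Rational(1, 51))), Rational(1, 2)))) = Mul(-157, Add(16, Pow(Add(-79, Rational(46, 51)), Rational(1, 2)))) = Mul(-157, Add(16, Pow(Rational(-3983, 51), Rational(1, 2)))) = Mul(-157, Add(16, Mul(Rational(1, 51), I, Pow(203133, Rational(1, 2))))) = Add(-2512, Mul(Rational(-157, 51), I, Pow(203133, Rational(1, 2))))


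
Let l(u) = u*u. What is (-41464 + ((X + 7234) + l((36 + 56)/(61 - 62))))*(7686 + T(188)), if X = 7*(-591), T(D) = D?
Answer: -235456222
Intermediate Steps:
X = -4137
l(u) = u**2
(-41464 + ((X + 7234) + l((36 + 56)/(61 - 62))))*(7686 + T(188)) = (-41464 + ((-4137 + 7234) + ((36 + 56)/(61 - 62))**2))*(7686 + 188) = (-41464 + (3097 + (92/(-1))**2))*7874 = (-41464 + (3097 + (92*(-1))**2))*7874 = (-41464 + (3097 + (-92)**2))*7874 = (-41464 + (3097 + 8464))*7874 = (-41464 + 11561)*7874 = -29903*7874 = -235456222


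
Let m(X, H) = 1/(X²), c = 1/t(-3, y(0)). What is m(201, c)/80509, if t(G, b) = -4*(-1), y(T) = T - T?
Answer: 1/3252644109 ≈ 3.0744e-10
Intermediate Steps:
y(T) = 0
t(G, b) = 4
c = ¼ (c = 1/4 = ¼ ≈ 0.25000)
m(X, H) = X⁻²
m(201, c)/80509 = 1/(201²*80509) = (1/40401)*(1/80509) = 1/3252644109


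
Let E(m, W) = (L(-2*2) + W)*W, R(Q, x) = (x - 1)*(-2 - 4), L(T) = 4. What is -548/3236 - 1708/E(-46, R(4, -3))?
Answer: -52637/19416 ≈ -2.7110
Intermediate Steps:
R(Q, x) = 6 - 6*x (R(Q, x) = (-1 + x)*(-6) = 6 - 6*x)
E(m, W) = W*(4 + W) (E(m, W) = (4 + W)*W = W*(4 + W))
-548/3236 - 1708/E(-46, R(4, -3)) = -548/3236 - 1708*1/((4 + (6 - 6*(-3)))*(6 - 6*(-3))) = -548*1/3236 - 1708*1/((4 + (6 + 18))*(6 + 18)) = -137/809 - 1708*1/(24*(4 + 24)) = -137/809 - 1708/(24*28) = -137/809 - 1708/672 = -137/809 - 1708*1/672 = -137/809 - 61/24 = -52637/19416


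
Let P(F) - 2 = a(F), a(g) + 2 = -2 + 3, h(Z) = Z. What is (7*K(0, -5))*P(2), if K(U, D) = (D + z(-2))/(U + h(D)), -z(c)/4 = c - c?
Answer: 7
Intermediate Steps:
a(g) = -1 (a(g) = -2 + (-2 + 3) = -2 + 1 = -1)
P(F) = 1 (P(F) = 2 - 1 = 1)
z(c) = 0 (z(c) = -4*(c - c) = -4*0 = 0)
K(U, D) = D/(D + U) (K(U, D) = (D + 0)/(U + D) = D/(D + U))
(7*K(0, -5))*P(2) = (7*(-5/(-5 + 0)))*1 = (7*(-5/(-5)))*1 = (7*(-5*(-⅕)))*1 = (7*1)*1 = 7*1 = 7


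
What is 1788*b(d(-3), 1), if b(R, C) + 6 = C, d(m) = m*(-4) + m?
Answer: -8940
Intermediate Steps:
d(m) = -3*m (d(m) = -4*m + m = -3*m)
b(R, C) = -6 + C
1788*b(d(-3), 1) = 1788*(-6 + 1) = 1788*(-5) = -8940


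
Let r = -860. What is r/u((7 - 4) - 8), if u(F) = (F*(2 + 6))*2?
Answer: 43/4 ≈ 10.750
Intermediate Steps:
u(F) = 16*F (u(F) = (F*8)*2 = (8*F)*2 = 16*F)
r/u((7 - 4) - 8) = -860*1/(16*((7 - 4) - 8)) = -860*1/(16*(3 - 8)) = -860/(16*(-5)) = -860/(-80) = -860*(-1/80) = 43/4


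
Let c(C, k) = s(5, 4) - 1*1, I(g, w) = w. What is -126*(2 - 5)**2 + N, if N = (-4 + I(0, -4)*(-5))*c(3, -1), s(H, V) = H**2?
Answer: -750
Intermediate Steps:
c(C, k) = 24 (c(C, k) = 5**2 - 1*1 = 25 - 1 = 24)
N = 384 (N = (-4 - 4*(-5))*24 = (-4 + 20)*24 = 16*24 = 384)
-126*(2 - 5)**2 + N = -126*(2 - 5)**2 + 384 = -126*(-3)**2 + 384 = -126*9 + 384 = -1134 + 384 = -750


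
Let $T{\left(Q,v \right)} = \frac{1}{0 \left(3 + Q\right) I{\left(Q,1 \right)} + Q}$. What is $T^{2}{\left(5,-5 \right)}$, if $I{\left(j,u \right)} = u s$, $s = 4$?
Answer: $\frac{1}{25} \approx 0.04$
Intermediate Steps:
$I{\left(j,u \right)} = 4 u$ ($I{\left(j,u \right)} = u 4 = 4 u$)
$T{\left(Q,v \right)} = \frac{1}{Q}$ ($T{\left(Q,v \right)} = \frac{1}{0 \left(3 + Q\right) 4 \cdot 1 + Q} = \frac{1}{0 \cdot 4 + Q} = \frac{1}{0 + Q} = \frac{1}{Q}$)
$T^{2}{\left(5,-5 \right)} = \left(\frac{1}{5}\right)^{2} = \frac{1}{25}$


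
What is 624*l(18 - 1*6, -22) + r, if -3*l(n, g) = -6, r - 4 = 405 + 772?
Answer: 2429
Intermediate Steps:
r = 1181 (r = 4 + (405 + 772) = 4 + 1177 = 1181)
l(n, g) = 2 (l(n, g) = -⅓*(-6) = 2)
624*l(18 - 1*6, -22) + r = 624*2 + 1181 = 1248 + 1181 = 2429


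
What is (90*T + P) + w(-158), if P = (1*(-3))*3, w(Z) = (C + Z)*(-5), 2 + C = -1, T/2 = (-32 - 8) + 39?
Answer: 616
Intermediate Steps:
T = -2 (T = 2*((-32 - 8) + 39) = 2*(-40 + 39) = 2*(-1) = -2)
C = -3 (C = -2 - 1 = -3)
w(Z) = 15 - 5*Z (w(Z) = (-3 + Z)*(-5) = 15 - 5*Z)
P = -9 (P = -3*3 = -9)
(90*T + P) + w(-158) = (90*(-2) - 9) + (15 - 5*(-158)) = (-180 - 9) + (15 + 790) = -189 + 805 = 616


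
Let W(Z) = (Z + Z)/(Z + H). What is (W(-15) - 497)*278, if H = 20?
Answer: -139834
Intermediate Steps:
W(Z) = 2*Z/(20 + Z) (W(Z) = (Z + Z)/(Z + 20) = (2*Z)/(20 + Z) = 2*Z/(20 + Z))
(W(-15) - 497)*278 = (2*(-15)/(20 - 15) - 497)*278 = (2*(-15)/5 - 497)*278 = (2*(-15)*(⅕) - 497)*278 = (-6 - 497)*278 = -503*278 = -139834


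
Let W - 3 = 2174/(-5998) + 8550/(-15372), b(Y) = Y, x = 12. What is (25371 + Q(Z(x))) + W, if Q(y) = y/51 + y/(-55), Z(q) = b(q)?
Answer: 60760235983571/2394671510 ≈ 25373.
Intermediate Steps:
Z(q) = q
Q(y) = 4*y/2805 (Q(y) = y*(1/51) + y*(-1/55) = y/51 - y/55 = 4*y/2805)
W = 5330615/2561146 (W = 3 + (2174/(-5998) + 8550/(-15372)) = 3 + (2174*(-1/5998) + 8550*(-1/15372)) = 3 + (-1087/2999 - 475/854) = 3 - 2352823/2561146 = 5330615/2561146 ≈ 2.0813)
(25371 + Q(Z(x))) + W = (25371 + (4/2805)*12) + 5330615/2561146 = (25371 + 16/935) + 5330615/2561146 = 23721901/935 + 5330615/2561146 = 60760235983571/2394671510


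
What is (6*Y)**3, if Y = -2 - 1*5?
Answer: -74088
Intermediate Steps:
Y = -7 (Y = -2 - 5 = -7)
(6*Y)**3 = (6*(-7))**3 = (-42)**3 = -74088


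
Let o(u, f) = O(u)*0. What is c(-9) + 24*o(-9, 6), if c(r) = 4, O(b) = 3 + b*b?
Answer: 4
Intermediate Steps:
O(b) = 3 + b²
o(u, f) = 0 (o(u, f) = (3 + u²)*0 = 0)
c(-9) + 24*o(-9, 6) = 4 + 24*0 = 4 + 0 = 4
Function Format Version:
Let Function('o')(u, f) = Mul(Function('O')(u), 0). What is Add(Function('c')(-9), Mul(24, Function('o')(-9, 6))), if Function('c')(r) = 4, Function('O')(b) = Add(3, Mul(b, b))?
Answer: 4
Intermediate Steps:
Function('O')(b) = Add(3, Pow(b, 2))
Function('o')(u, f) = 0 (Function('o')(u, f) = Mul(Add(3, Pow(u, 2)), 0) = 0)
Add(Function('c')(-9), Mul(24, Function('o')(-9, 6))) = Add(4, Mul(24, 0)) = Add(4, 0) = 4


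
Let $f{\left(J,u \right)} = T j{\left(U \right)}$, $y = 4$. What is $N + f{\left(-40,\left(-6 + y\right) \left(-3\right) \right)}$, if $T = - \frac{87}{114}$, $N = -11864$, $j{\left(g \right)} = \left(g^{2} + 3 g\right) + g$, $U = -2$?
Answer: $- \frac{225358}{19} \approx -11861.0$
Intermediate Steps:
$j{\left(g \right)} = g^{2} + 4 g$
$T = - \frac{29}{38}$ ($T = \left(-87\right) \frac{1}{114} = - \frac{29}{38} \approx -0.76316$)
$f{\left(J,u \right)} = \frac{58}{19}$ ($f{\left(J,u \right)} = - \frac{29 \left(- 2 \left(4 - 2\right)\right)}{38} = - \frac{29 \left(\left(-2\right) 2\right)}{38} = \left(- \frac{29}{38}\right) \left(-4\right) = \frac{58}{19}$)
$N + f{\left(-40,\left(-6 + y\right) \left(-3\right) \right)} = -11864 + \frac{58}{19} = - \frac{225358}{19}$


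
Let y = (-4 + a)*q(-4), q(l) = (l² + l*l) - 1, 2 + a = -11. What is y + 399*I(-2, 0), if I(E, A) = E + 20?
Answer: 6655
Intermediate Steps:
a = -13 (a = -2 - 11 = -13)
I(E, A) = 20 + E
q(l) = -1 + 2*l² (q(l) = (l² + l²) - 1 = 2*l² - 1 = -1 + 2*l²)
y = -527 (y = (-4 - 13)*(-1 + 2*(-4)²) = -17*(-1 + 2*16) = -17*(-1 + 32) = -17*31 = -527)
y + 399*I(-2, 0) = -527 + 399*(20 - 2) = -527 + 399*18 = -527 + 7182 = 6655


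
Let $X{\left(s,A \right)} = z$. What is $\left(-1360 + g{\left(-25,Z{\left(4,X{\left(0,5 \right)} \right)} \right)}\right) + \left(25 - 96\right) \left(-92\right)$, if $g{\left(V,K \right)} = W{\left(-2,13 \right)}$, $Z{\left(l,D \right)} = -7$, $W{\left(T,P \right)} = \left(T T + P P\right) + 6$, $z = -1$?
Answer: $5351$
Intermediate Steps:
$X{\left(s,A \right)} = -1$
$W{\left(T,P \right)} = 6 + P^{2} + T^{2}$ ($W{\left(T,P \right)} = \left(T^{2} + P^{2}\right) + 6 = \left(P^{2} + T^{2}\right) + 6 = 6 + P^{2} + T^{2}$)
$g{\left(V,K \right)} = 179$ ($g{\left(V,K \right)} = 6 + 13^{2} + \left(-2\right)^{2} = 6 + 169 + 4 = 179$)
$\left(-1360 + g{\left(-25,Z{\left(4,X{\left(0,5 \right)} \right)} \right)}\right) + \left(25 - 96\right) \left(-92\right) = \left(-1360 + 179\right) + \left(25 - 96\right) \left(-92\right) = -1181 - -6532 = -1181 + 6532 = 5351$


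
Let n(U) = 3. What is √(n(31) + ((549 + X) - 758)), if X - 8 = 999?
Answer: 3*√89 ≈ 28.302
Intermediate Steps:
X = 1007 (X = 8 + 999 = 1007)
√(n(31) + ((549 + X) - 758)) = √(3 + ((549 + 1007) - 758)) = √(3 + (1556 - 758)) = √(3 + 798) = √801 = 3*√89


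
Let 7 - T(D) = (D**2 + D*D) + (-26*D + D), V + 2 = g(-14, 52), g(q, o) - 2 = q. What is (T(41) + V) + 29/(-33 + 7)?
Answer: -60973/26 ≈ -2345.1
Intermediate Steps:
g(q, o) = 2 + q
V = -14 (V = -2 + (2 - 14) = -2 - 12 = -14)
T(D) = 7 - 2*D**2 + 25*D (T(D) = 7 - ((D**2 + D*D) + (-26*D + D)) = 7 - ((D**2 + D**2) - 25*D) = 7 - (2*D**2 - 25*D) = 7 - (-25*D + 2*D**2) = 7 + (-2*D**2 + 25*D) = 7 - 2*D**2 + 25*D)
(T(41) + V) + 29/(-33 + 7) = ((7 - 2*41**2 + 25*41) - 14) + 29/(-33 + 7) = ((7 - 2*1681 + 1025) - 14) + 29/(-26) = ((7 - 3362 + 1025) - 14) - 1/26*29 = (-2330 - 14) - 29/26 = -2344 - 29/26 = -60973/26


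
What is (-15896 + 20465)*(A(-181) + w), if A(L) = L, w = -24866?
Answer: -114439743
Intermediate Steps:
(-15896 + 20465)*(A(-181) + w) = (-15896 + 20465)*(-181 - 24866) = 4569*(-25047) = -114439743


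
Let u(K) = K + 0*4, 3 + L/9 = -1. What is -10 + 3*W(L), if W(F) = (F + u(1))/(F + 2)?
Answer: -235/34 ≈ -6.9118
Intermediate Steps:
L = -36 (L = -27 + 9*(-1) = -27 - 9 = -36)
u(K) = K (u(K) = K + 0 = K)
W(F) = (1 + F)/(2 + F) (W(F) = (F + 1)/(F + 2) = (1 + F)/(2 + F))
-10 + 3*W(L) = -10 + 3*((1 - 36)/(2 - 36)) = -10 + 3*(-35/(-34)) = -10 + 3*(-1/34*(-35)) = -10 + 3*(35/34) = -10 + 105/34 = -235/34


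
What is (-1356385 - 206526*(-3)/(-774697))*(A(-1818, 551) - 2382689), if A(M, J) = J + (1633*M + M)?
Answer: 5624605520115338250/774697 ≈ 7.2604e+12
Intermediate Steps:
A(M, J) = J + 1634*M
(-1356385 - 206526*(-3)/(-774697))*(A(-1818, 551) - 2382689) = (-1356385 - 206526*(-3)/(-774697))*((551 + 1634*(-1818)) - 2382689) = (-1356385 + 619578*(-1/774697))*((551 - 2970612) - 2382689) = (-1356385 - 619578/774697)*(-2970061 - 2382689) = -1050788009923/774697*(-5352750) = 5624605520115338250/774697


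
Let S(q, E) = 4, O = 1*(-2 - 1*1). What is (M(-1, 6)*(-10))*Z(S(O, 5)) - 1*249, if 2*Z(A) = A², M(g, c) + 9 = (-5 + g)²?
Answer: -2409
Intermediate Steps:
M(g, c) = -9 + (-5 + g)²
O = -3 (O = 1*(-2 - 1) = 1*(-3) = -3)
Z(A) = A²/2
(M(-1, 6)*(-10))*Z(S(O, 5)) - 1*249 = ((-9 + (-5 - 1)²)*(-10))*((½)*4²) - 1*249 = ((-9 + (-6)²)*(-10))*((½)*16) - 249 = ((-9 + 36)*(-10))*8 - 249 = (27*(-10))*8 - 249 = -270*8 - 249 = -2160 - 249 = -2409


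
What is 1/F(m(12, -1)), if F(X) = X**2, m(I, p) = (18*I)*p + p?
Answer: 1/47089 ≈ 2.1236e-5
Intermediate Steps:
m(I, p) = p + 18*I*p (m(I, p) = 18*I*p + p = p + 18*I*p)
1/F(m(12, -1)) = 1/((-(1 + 18*12))**2) = 1/((-(1 + 216))**2) = 1/((-1*217)**2) = 1/((-217)**2) = 1/47089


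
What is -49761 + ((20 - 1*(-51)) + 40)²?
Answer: -37440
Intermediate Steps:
-49761 + ((20 - 1*(-51)) + 40)² = -49761 + ((20 + 51) + 40)² = -49761 + (71 + 40)² = -49761 + 111² = -49761 + 12321 = -37440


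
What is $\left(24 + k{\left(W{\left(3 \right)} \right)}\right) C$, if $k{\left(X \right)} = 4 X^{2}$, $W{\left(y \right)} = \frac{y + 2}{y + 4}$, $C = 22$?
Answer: $\frac{28072}{49} \approx 572.9$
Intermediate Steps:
$W{\left(y \right)} = \frac{2 + y}{4 + y}$
$\left(24 + k{\left(W{\left(3 \right)} \right)}\right) C = \left(24 + 4 \left(\frac{2 + 3}{4 + 3}\right)^{2}\right) 22 = \left(24 + 4 \left(\frac{1}{7} \cdot 5\right)^{2}\right) 22 = \left(24 + 4 \left(\frac{5}{7}\right)^{2}\right) 22 = \left(24 + 4 \cdot \frac{25}{49}\right) 22 = \left(24 + \frac{100}{49}\right) 22 = \frac{1276}{49} \cdot 22 = \frac{28072}{49}$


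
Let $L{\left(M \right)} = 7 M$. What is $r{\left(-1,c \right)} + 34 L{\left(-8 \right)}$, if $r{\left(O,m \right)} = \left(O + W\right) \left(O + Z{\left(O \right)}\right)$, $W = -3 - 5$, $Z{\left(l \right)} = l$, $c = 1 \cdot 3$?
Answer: $-1886$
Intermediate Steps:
$c = 3$
$W = -8$
$r{\left(O,m \right)} = 2 O \left(-8 + O\right)$ ($r{\left(O,m \right)} = \left(O - 8\right) \left(O + O\right) = \left(-8 + O\right) 2 O = 2 O \left(-8 + O\right)$)
$r{\left(-1,c \right)} + 34 L{\left(-8 \right)} = 2 \left(-1\right) \left(-8 - 1\right) + 34 \cdot 7 \left(-8\right) = 2 \left(-1\right) \left(-9\right) + 34 \left(-56\right) = 18 - 1904 = -1886$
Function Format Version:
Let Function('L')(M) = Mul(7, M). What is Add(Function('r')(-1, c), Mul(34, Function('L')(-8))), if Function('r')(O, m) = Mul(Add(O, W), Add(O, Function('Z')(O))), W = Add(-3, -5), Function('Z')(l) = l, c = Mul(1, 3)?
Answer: -1886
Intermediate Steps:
c = 3
W = -8
Function('r')(O, m) = Mul(2, O, Add(-8, O)) (Function('r')(O, m) = Mul(Add(O, -8), Add(O, O)) = Mul(Add(-8, O), Mul(2, O)) = Mul(2, O, Add(-8, O)))
Add(Function('r')(-1, c), Mul(34, Function('L')(-8))) = Add(Mul(2, -1, Add(-8, -1)), Mul(34, Mul(7, -8))) = Add(Mul(2, -1, -9), Mul(34, -56)) = Add(18, -1904) = -1886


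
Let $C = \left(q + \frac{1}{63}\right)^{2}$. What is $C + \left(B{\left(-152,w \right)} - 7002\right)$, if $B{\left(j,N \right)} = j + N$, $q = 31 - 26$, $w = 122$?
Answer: $- \frac{27810152}{3969} \approx -7006.8$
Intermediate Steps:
$q = 5$ ($q = 31 - 26 = 5$)
$B{\left(j,N \right)} = N + j$
$C = \frac{99856}{3969}$ ($C = \left(5 + \frac{1}{63}\right)^{2} = \left(\frac{316}{63}\right)^{2} = \frac{99856}{3969} \approx 25.159$)
$C + \left(B{\left(-152,w \right)} - 7002\right) = \frac{99856}{3969} + \left(\left(122 - 152\right) - 7002\right) = \frac{99856}{3969} - 7032 = - \frac{27810152}{3969}$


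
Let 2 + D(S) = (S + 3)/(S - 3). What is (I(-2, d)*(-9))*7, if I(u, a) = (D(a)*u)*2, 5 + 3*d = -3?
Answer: -8820/17 ≈ -518.82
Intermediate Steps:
d = -8/3 (d = -5/3 + (1/3)*(-3) = -5/3 - 1 = -8/3 ≈ -2.6667)
D(S) = -2 + (3 + S)/(-3 + S) (D(S) = -2 + (S + 3)/(S - 3) = -2 + (3 + S)/(-3 + S))
I(u, a) = 2*u*(9 - a)/(-3 + a) (I(u, a) = (((9 - a)/(-3 + a))*u)*2 = (u*(9 - a)/(-3 + a))*2 = 2*u*(9 - a)/(-3 + a))
(I(-2, d)*(-9))*7 = ((2*(-2)*(9 - 1*(-8/3))/(-3 - 8/3))*(-9))*7 = ((2*(-2)*(9 + 8/3)/(-17/3))*(-9))*7 = ((2*(-2)*(-3/17)*(35/3))*(-9))*7 = ((140/17)*(-9))*7 = -1260/17*7 = -8820/17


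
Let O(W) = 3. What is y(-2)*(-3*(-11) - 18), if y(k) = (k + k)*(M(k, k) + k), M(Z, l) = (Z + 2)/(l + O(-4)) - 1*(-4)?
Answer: -120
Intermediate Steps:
M(Z, l) = 4 + (2 + Z)/(3 + l) (M(Z, l) = (Z + 2)/(l + 3) - 1*(-4) = (2 + Z)/(3 + l) + 4 = 4 + (2 + Z)/(3 + l))
y(k) = 2*k*(k + (14 + 5*k)/(3 + k)) (y(k) = (k + k)*((14 + k + 4*k)/(3 + k) + k) = (2*k)*((14 + 5*k)/(3 + k) + k) = (2*k)*(k + (14 + 5*k)/(3 + k)) = 2*k*(k + (14 + 5*k)/(3 + k)))
y(-2)*(-3*(-11) - 18) = (2*(-2)*(14 + (-2)² + 8*(-2))/(3 - 2))*(-3*(-11) - 18) = (2*(-2)*(14 + 4 - 16)/1)*(33 - 18) = (2*(-2)*1*2)*15 = -8*15 = -120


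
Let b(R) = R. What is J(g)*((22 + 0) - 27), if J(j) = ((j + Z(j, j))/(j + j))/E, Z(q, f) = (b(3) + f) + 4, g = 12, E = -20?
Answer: 31/96 ≈ 0.32292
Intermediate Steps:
Z(q, f) = 7 + f (Z(q, f) = (3 + f) + 4 = 7 + f)
J(j) = -(7 + 2*j)/(40*j) (J(j) = ((j + (7 + j))/(j + j))/(-20) = ((7 + 2*j)/((2*j)))*(-1/20) = ((7 + 2*j)*(1/(2*j)))*(-1/20) = ((7 + 2*j)/(2*j))*(-1/20) = -(7 + 2*j)/(40*j))
J(g)*((22 + 0) - 27) = ((1/40)*(-7 - 2*12)/12)*((22 + 0) - 27) = ((1/40)*(1/12)*(-7 - 24))*(22 - 27) = ((1/40)*(1/12)*(-31))*(-5) = -31/480*(-5) = 31/96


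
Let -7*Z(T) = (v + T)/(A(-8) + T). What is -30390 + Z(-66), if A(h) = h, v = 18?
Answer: -7871034/259 ≈ -30390.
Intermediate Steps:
Z(T) = -(18 + T)/(7*(-8 + T))
-30390 + Z(-66) = -30390 + (-18 - 1*(-66))/(7*(-8 - 66)) = -30390 + (⅐)*(-18 + 66)/(-74) = -30390 + (⅐)*(-1/74)*48 = -30390 - 24/259 = -7871034/259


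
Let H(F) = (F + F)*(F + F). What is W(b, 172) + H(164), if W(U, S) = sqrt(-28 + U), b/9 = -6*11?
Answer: 107584 + I*sqrt(622) ≈ 1.0758e+5 + 24.94*I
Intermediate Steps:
b = -594 (b = 9*(-6*11) = 9*(-66) = -594)
H(F) = 4*F**2 (H(F) = (2*F)*(2*F) = 4*F**2)
W(b, 172) + H(164) = sqrt(-28 - 594) + 4*164**2 = sqrt(-622) + 4*26896 = I*sqrt(622) + 107584 = 107584 + I*sqrt(622)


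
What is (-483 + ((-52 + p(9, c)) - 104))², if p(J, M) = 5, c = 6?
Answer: 401956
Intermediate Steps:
(-483 + ((-52 + p(9, c)) - 104))² = (-483 + ((-52 + 5) - 104))² = (-483 + (-47 - 104))² = (-483 - 151)² = (-634)² = 401956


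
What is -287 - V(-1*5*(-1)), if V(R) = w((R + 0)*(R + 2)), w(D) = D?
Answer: -322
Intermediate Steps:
V(R) = R*(2 + R) (V(R) = (R + 0)*(R + 2) = R*(2 + R))
-287 - V(-1*5*(-1)) = -287 - -1*5*(-1)*(2 - 1*5*(-1)) = -287 - (-5*(-1))*(2 - 5*(-1)) = -287 - 5*(2 + 5) = -287 - 5*7 = -287 - 1*35 = -287 - 35 = -322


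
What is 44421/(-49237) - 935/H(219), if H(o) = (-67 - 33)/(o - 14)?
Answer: 377322395/196948 ≈ 1915.8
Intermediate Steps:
H(o) = -100/(-14 + o)
44421/(-49237) - 935/H(219) = 44421/(-49237) - 935/((-100/(-14 + 219))) = 44421*(-1/49237) - 935/((-100/205)) = -44421/49237 - 935/((-100*1/205)) = -44421/49237 - 935/(-20/41) = -44421/49237 - 935*(-41/20) = -44421/49237 + 7667/4 = 377322395/196948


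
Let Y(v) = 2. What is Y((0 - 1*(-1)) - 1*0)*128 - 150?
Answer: 106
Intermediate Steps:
Y((0 - 1*(-1)) - 1*0)*128 - 150 = 2*128 - 150 = 256 - 150 = 106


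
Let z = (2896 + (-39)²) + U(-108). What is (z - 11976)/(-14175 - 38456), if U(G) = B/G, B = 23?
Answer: 816395/5684148 ≈ 0.14363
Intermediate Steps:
U(G) = 23/G
z = 477013/108 (z = (2896 + (-39)²) + 23/(-108) = (2896 + 1521) + 23*(-1/108) = 4417 - 23/108 = 477013/108 ≈ 4416.8)
(z - 11976)/(-14175 - 38456) = (477013/108 - 11976)/(-14175 - 38456) = -816395/108/(-52631) = -816395/108*(-1/52631) = 816395/5684148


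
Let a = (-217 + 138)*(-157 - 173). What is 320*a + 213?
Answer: 8342613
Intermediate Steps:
a = 26070 (a = -79*(-330) = 26070)
320*a + 213 = 320*26070 + 213 = 8342400 + 213 = 8342613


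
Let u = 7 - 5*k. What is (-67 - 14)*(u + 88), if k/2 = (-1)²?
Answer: -6885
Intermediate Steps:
k = 2 (k = 2*(-1)² = 2*1 = 2)
u = -3 (u = 7 - 5*2 = 7 - 10 = -3)
(-67 - 14)*(u + 88) = (-67 - 14)*(-3 + 88) = -81*85 = -6885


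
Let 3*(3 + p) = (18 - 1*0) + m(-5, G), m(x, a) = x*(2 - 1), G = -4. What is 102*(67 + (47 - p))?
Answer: 11492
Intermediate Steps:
m(x, a) = x (m(x, a) = x*1 = x)
p = 4/3 (p = -3 + ((18 - 1*0) - 5)/3 = -3 + ((18 + 0) - 5)/3 = -3 + (18 - 5)/3 = -3 + (1/3)*13 = -3 + 13/3 = 4/3 ≈ 1.3333)
102*(67 + (47 - p)) = 102*(67 + (47 - 1*4/3)) = 102*(67 + (47 - 4/3)) = 102*(67 + 137/3) = 102*(338/3) = 11492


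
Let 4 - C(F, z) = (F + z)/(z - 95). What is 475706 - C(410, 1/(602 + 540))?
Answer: 51607966057/108489 ≈ 4.7570e+5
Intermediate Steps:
C(F, z) = 4 - (F + z)/(-95 + z) (C(F, z) = 4 - (F + z)/(z - 95) = 4 - (F + z)/(-95 + z))
475706 - C(410, 1/(602 + 540)) = 475706 - (-380 - 1*410 + 3/(602 + 540))/(-95 + 1/(602 + 540)) = 475706 - (-380 - 410 + 3/1142)/(-95 + 1/1142) = 475706 - (-380 - 410 + 3*(1/1142))/(-95 + 1/1142) = 475706 - (-380 - 410 + 3/1142)/(-108489/1142) = 475706 - (-1142)*(-902177)/(108489*1142) = 475706 - 1*902177/108489 = 475706 - 902177/108489 = 51607966057/108489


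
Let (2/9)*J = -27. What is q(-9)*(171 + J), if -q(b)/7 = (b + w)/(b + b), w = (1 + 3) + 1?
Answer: -77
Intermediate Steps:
w = 5 (w = 4 + 1 = 5)
J = -243/2 (J = (9/2)*(-27) = -243/2 ≈ -121.50)
q(b) = -7*(5 + b)/(2*b) (q(b) = -7*(b + 5)/(b + b) = -7*(5 + b)/(2*b))
q(-9)*(171 + J) = ((7/2)*(-5 - 1*(-9))/(-9))*(171 - 243/2) = ((7/2)*(-⅑)*(-5 + 9))*(99/2) = ((7/2)*(-⅑)*4)*(99/2) = -14/9*99/2 = -77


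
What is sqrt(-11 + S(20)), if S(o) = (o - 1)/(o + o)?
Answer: I*sqrt(4210)/20 ≈ 3.2442*I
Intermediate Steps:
S(o) = (-1 + o)/(2*o) (S(o) = (-1 + o)/((2*o)) = (-1 + o)*(1/(2*o)) = (-1 + o)/(2*o))
sqrt(-11 + S(20)) = sqrt(-11 + (1/2)*(-1 + 20)/20) = sqrt(-11 + (1/2)*(1/20)*19) = sqrt(-11 + 19/40) = sqrt(-421/40) = I*sqrt(4210)/20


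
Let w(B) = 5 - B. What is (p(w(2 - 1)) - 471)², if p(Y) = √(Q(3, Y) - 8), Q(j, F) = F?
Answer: 221837 - 1884*I ≈ 2.2184e+5 - 1884.0*I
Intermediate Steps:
p(Y) = √(-8 + Y) (p(Y) = √(Y - 8) = √(-8 + Y))
(p(w(2 - 1)) - 471)² = (√(-8 + (5 - (2 - 1))) - 471)² = (√(-8 + (5 - 1*1)) - 471)² = (√(-8 + (5 - 1)) - 471)² = (√(-8 + 4) - 471)² = (√(-4) - 471)² = (2*I - 471)² = (-471 + 2*I)²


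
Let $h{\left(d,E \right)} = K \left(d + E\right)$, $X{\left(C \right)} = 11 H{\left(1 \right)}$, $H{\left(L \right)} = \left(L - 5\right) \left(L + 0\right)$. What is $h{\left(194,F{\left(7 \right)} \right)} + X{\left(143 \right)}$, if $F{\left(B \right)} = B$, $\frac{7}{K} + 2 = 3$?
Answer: $1363$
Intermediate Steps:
$K = 7$ ($K = \frac{7}{-2 + 3} = \frac{7}{1} = 7 \cdot 1 = 7$)
$H{\left(L \right)} = L \left(-5 + L\right)$ ($H{\left(L \right)} = \left(-5 + L\right) L = L \left(-5 + L\right)$)
$X{\left(C \right)} = -44$ ($X{\left(C \right)} = 11 \cdot 1 \left(-5 + 1\right) = 11 \cdot 1 \left(-4\right) = 11 \left(-4\right) = -44$)
$h{\left(d,E \right)} = 7 E + 7 d$ ($h{\left(d,E \right)} = 7 \left(d + E\right) = 7 \left(E + d\right) = 7 E + 7 d$)
$h{\left(194,F{\left(7 \right)} \right)} + X{\left(143 \right)} = \left(7 \cdot 7 + 7 \cdot 194\right) - 44 = \left(49 + 1358\right) - 44 = 1407 - 44 = 1363$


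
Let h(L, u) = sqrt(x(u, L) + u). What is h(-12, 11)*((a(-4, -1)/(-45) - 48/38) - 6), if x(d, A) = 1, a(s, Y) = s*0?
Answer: -276*sqrt(3)/19 ≈ -25.160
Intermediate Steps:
a(s, Y) = 0
h(L, u) = sqrt(1 + u)
h(-12, 11)*((a(-4, -1)/(-45) - 48/38) - 6) = sqrt(1 + 11)*((0/(-45) - 48/38) - 6) = sqrt(12)*((0*(-1/45) - 48*1/38) - 6) = (2*sqrt(3))*((0 - 24/19) - 6) = (2*sqrt(3))*(-24/19 - 6) = (2*sqrt(3))*(-138/19) = -276*sqrt(3)/19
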